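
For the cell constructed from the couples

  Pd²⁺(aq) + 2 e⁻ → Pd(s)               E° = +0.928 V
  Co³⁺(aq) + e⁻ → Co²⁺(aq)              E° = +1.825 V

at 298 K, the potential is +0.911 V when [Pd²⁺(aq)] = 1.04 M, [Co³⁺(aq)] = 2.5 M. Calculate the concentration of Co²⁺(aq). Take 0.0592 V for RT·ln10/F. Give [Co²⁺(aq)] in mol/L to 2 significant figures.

The Co³⁺/Co²⁺ couple has the larger reduction potential, so it is the cathode: E°cell = +1.825 − (+0.928) = +0.897 V and n = 2.
From the Nernst equation, log Q = n(E° − E)/0.0592 = 2·(+0.897 − (+0.911))/0.0592 = −0.473.
For 2 Co³⁺(aq) + Pd(s) → 2 Co²⁺(aq) + Pd²⁺(aq), the reaction quotient is Q = ([Co²⁺(aq)]^2·[Pd²⁺(aq)]) / [Co³⁺(aq)]^2.
Substituting the known concentrations and solving, log [Co²⁺(aq)] = 0.153 and [Co²⁺(aq)] = 1.4 M.

1.4 M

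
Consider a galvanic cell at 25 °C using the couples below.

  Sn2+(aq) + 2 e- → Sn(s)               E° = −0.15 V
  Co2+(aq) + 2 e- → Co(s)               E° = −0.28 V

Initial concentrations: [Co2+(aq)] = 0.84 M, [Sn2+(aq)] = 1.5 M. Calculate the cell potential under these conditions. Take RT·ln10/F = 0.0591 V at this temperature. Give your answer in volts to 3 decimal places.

+0.137 V

The Sn²⁺/Sn couple has the more positive E°, so it is the cathode; Co²⁺/Co is the anode.
E°cell = −0.15 − (−0.28) = +0.13 V, with n = 2 electrons transferred.
For the overall reaction Sn2+(aq) + Co(s) → Sn(s) + Co2+(aq), Q = [Co2+(aq)] / [Sn2+(aq)] = 0.56, giving log Q = −0.252.
By the Nernst equation, E = +0.13 − (0.0591/2)·(−0.252) = +0.137 V.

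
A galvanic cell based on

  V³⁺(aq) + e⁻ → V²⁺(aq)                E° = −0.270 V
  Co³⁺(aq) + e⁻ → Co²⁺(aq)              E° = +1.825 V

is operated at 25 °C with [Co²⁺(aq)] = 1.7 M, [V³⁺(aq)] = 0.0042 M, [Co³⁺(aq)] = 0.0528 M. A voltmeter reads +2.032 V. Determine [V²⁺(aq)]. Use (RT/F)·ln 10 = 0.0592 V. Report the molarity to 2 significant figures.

With Co³⁺/Co²⁺ at the cathode and V³⁺/V²⁺ at the anode, E°cell = +1.825 − (−0.270) = +2.095 V (n = 1).
From the Nernst equation, log Q = n(E° − E)/0.0592 = 1·(+2.095 − (+2.032))/0.0592 = 1.064.
The balanced reaction is Co³⁺(aq) + V²⁺(aq) → Co²⁺(aq) + V³⁺(aq), so Q = ([Co²⁺(aq)]·[V³⁺(aq)]) / ([Co³⁺(aq)]·[V²⁺(aq)]).
Solving for the unknown gives log [V²⁺(aq)] = −1.933, so [V²⁺(aq)] ≈ 0.012 M.

0.012 M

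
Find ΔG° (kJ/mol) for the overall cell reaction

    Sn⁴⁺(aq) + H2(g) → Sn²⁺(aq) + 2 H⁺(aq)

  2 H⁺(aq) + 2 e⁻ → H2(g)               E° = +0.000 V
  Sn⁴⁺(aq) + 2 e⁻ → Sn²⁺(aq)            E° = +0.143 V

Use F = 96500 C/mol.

In the reaction as written Sn⁴⁺(aq) is reduced, so the Sn⁴⁺/Sn²⁺ couple is the cathode and 2H⁺/H₂ is the anode.
E°cell = +0.143 − (+0.000) = +0.143 V; balancing electrons gives n = 2.
ΔG° = −nFE°cell = −(2)(96500)(+0.143) J/mol = −27.6 kJ/mol.

−27.6 kJ/mol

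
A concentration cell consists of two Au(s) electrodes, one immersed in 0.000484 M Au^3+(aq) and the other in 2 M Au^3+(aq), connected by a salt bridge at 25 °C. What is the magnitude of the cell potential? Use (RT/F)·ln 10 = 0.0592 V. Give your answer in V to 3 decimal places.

0.071 V

For a concentration cell E°cell = 0, since both electrodes use the same couple.
The compartment with the higher Au^3+(aq) concentration (2 M) acts as the cathode; ions are reduced there and produced at the dilute (0.000484 M) anode.
With n = 3, Ecell = −(0.0592/3)·log([dilute]/[conc]) = −(0.0592/3)·log(0.000484/2) = +0.071 V.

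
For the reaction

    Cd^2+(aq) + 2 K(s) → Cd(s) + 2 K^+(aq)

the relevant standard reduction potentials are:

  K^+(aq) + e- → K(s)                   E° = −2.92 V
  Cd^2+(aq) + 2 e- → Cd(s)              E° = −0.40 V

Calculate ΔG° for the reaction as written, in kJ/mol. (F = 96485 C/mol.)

In the reaction as written Cd^2+(aq) is reduced, so the Cd²⁺/Cd couple is the cathode and K⁺/K is the anode.
E°cell = −0.40 − (−2.92) = +2.52 V; balancing electrons gives n = 2.
ΔG° = −nFE°cell = −(2)(96485)(+2.52) J/mol = −486 kJ/mol.

−486 kJ/mol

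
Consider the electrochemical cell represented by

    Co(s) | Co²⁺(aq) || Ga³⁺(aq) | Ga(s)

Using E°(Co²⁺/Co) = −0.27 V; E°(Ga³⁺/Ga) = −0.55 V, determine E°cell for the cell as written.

−0.28 V

By convention the left-hand electrode in cell notation is the anode (oxidation) and the right-hand electrode is the cathode (reduction).
E°cell = E°(right) − E°(left) = −0.55 − (−0.27) = −0.28 V.
The negative sign shows that, as written, the cell would require an external voltage to drive the reaction.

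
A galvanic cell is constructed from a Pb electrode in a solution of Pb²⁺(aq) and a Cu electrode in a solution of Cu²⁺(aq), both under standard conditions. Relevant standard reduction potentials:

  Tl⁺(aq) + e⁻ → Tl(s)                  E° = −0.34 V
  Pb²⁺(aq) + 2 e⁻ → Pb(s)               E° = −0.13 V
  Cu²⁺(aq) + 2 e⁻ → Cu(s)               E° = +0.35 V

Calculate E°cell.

The Cu²⁺/Cu couple has the higher E°, so Cu ion is reduced (cathode) and Pb is oxidized (anode).
E°cell = E°(cathode) − E°(anode) = +0.35 − (−0.13) = +0.48 V.

+0.48 V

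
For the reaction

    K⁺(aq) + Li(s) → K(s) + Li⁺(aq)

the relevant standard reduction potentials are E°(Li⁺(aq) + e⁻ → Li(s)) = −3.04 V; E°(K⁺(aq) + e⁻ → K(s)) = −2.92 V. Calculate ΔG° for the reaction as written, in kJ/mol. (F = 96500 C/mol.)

In the reaction as written K⁺(aq) is reduced, so the K⁺/K couple is the cathode and Li⁺/Li is the anode.
E°cell = −2.92 − (−3.04) = +0.12 V; balancing electrons gives n = 1.
ΔG° = −nFE°cell = −(1)(96500)(+0.12) J/mol = −11.6 kJ/mol.

−11.6 kJ/mol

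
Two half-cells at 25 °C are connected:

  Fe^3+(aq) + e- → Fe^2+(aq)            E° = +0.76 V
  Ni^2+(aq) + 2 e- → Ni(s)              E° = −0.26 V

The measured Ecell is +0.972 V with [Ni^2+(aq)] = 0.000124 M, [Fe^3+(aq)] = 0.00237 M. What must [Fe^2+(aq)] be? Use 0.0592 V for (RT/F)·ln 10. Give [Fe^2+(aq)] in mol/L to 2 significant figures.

1.4 M

Fe³⁺/Fe²⁺ is the cathode (higher E°); E°cell = +0.76 − (−0.26) = +1.02 V with n = 2.
From the Nernst equation, log Q = n(E° − E)/0.0592 = 2·(+1.02 − (+0.972))/0.0592 = 1.622.
For 2 Fe^3+(aq) + Ni(s) → 2 Fe^2+(aq) + Ni^2+(aq), the reaction quotient is Q = ([Fe^2+(aq)]^2·[Ni^2+(aq)]) / [Fe^3+(aq)]^2.
Substituting the known concentrations and solving, log [Fe^2+(aq)] = 0.139 and [Fe^2+(aq)] = 1.4 M.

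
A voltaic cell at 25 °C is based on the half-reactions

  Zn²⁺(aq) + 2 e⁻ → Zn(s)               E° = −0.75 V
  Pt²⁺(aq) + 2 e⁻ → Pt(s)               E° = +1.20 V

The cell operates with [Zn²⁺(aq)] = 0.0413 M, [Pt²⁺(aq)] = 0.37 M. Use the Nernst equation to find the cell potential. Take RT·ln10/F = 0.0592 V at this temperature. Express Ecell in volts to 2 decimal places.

+1.98 V

The Pt²⁺/Pt couple has the more positive E°, so it is the cathode; Zn²⁺/Zn is the anode.
E°cell = +1.20 − (−0.75) = +1.95 V, with n = 2 electrons transferred.
Balancing gives Pt²⁺(aq) + Zn(s) → Pt(s) + Zn²⁺(aq); hence Q = [Zn²⁺(aq)] / [Pt²⁺(aq)] = 0.112 (log Q = −0.952).
Applying E = E° − (RT ln10/nF)·log Q gives +1.95 − (0.0592/2)(−0.952) = +1.98 V.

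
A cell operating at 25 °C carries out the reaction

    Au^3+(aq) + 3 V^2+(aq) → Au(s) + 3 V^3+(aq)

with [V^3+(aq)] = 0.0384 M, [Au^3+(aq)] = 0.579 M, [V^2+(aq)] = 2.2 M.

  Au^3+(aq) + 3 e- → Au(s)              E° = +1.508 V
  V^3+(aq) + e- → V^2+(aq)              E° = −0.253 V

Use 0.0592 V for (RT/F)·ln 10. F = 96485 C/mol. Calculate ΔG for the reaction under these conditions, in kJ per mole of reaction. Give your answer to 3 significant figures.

−539 kJ/mol

E°cell = +1.508 − (−0.253) = +1.761 V; the balanced reaction transfers n = 3 electrons.
The reaction quotient is [V^3+(aq)]^3 / ([Au^3+(aq)]·[V^2+(aq)]^3) = 9.18×10^−6; by Nernst, E = +1.761 − (0.0592/3)(−5.037) = +1.8604 V.
Finally ΔG = −nFE = −(3)(96485 C/mol)(+1.8604 V) = −539 kJ/mol.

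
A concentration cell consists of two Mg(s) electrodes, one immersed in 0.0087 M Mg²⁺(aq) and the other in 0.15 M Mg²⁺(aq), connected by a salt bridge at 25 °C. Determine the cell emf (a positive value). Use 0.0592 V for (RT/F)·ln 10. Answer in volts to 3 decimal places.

0.037 V

For a concentration cell E°cell = 0, since both electrodes use the same couple.
The compartment with the higher Mg²⁺(aq) concentration (0.15 M) acts as the cathode; ions are reduced there and produced at the dilute (0.0087 M) anode.
With n = 2, Ecell = −(0.0592/2)·log([dilute]/[conc]) = −(0.0592/2)·log(0.0087/0.15) = +0.037 V.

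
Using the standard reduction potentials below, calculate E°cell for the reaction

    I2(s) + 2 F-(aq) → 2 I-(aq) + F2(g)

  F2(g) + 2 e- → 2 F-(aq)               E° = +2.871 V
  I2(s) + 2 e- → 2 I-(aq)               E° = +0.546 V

In the reaction as written, I2(s) is reduced (cathode) and F2(g) is produced by oxidation at the anode.
E°cell = E°(cathode) − E°(anode) = +0.546 − (+2.871) = −2.325 V.

−2.325 V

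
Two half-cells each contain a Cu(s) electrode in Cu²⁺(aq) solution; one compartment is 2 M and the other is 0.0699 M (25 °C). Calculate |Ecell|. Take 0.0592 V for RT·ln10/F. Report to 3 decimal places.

For a concentration cell E°cell = 0, since both electrodes use the same couple.
The compartment with the higher Cu²⁺(aq) concentration (2 M) acts as the cathode; ions are reduced there and produced at the dilute (0.0699 M) anode.
With n = 2, Ecell = −(0.0592/2)·log([dilute]/[conc]) = −(0.0592/2)·log(0.0699/2) = +0.043 V.

0.043 V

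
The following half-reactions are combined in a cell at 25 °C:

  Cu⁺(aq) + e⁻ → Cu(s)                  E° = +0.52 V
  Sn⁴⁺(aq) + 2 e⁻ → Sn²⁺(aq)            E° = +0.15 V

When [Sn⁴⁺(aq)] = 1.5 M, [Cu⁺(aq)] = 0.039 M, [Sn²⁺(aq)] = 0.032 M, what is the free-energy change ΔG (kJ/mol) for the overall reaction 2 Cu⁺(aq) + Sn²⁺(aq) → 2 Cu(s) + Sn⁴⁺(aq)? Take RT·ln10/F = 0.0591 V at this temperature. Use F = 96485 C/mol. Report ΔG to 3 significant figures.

−45.8 kJ/mol

The standard cell potential is +0.52 − (+0.15) = +0.37 V, with n = 2 electrons in the balanced equation.
Here Q = [Sn⁴⁺(aq)] / ([Cu⁺(aq)]^2·[Sn²⁺(aq)]) = 3.08×10^4 (log Q = 4.489), giving E = +0.37 − (0.0591/2)·(4.489) = +0.2374 V.
ΔG = −nFE = −(2)(96485)(+0.2374) J/mol = −45.8 kJ/mol.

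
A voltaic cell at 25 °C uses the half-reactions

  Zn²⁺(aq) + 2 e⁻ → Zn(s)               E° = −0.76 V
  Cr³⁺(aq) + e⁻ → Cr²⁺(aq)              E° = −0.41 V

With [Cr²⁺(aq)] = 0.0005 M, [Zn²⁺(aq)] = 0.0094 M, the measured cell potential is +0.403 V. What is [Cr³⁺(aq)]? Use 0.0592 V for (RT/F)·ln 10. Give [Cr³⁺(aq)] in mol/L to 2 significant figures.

With Cr³⁺/Cr²⁺ at the cathode and Zn²⁺/Zn at the anode, E°cell = −0.41 − (−0.76) = +0.35 V (n = 2).
Rearranging E = E° − (0.0592/n)·log Q gives log Q = 2(+0.35 − (+0.403))/0.0592 = −1.791.
Balancing electrons gives 2 Cr³⁺(aq) + Zn(s) → 2 Cr²⁺(aq) + Zn²⁺(aq); thus Q = ([Cr²⁺(aq)]^2·[Zn²⁺(aq)]) / [Cr³⁺(aq)]^2.
Solving for the unknown gives log [Cr³⁺(aq)] = −3.419, so [Cr³⁺(aq)] ≈ 0.00038 M.

0.00038 M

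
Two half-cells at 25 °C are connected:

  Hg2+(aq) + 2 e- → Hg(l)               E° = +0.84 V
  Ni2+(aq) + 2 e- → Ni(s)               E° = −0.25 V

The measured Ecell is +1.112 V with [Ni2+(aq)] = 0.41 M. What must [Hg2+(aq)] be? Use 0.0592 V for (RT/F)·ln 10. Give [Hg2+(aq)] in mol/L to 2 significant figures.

2.3 M

With Hg²⁺/Hg at the cathode and Ni²⁺/Ni at the anode, E°cell = +0.84 − (−0.25) = +1.09 V (n = 2).
Rearranging E = E° − (0.0592/n)·log Q gives log Q = 2(+1.09 − (+1.112))/0.0592 = −0.743.
The balanced reaction is Hg2+(aq) + Ni(s) → Hg(l) + Ni2+(aq), so Q = [Ni2+(aq)] / [Hg2+(aq)].
Solving for the unknown gives log [Hg2+(aq)] = 0.356, so [Hg2+(aq)] ≈ 2.3 M.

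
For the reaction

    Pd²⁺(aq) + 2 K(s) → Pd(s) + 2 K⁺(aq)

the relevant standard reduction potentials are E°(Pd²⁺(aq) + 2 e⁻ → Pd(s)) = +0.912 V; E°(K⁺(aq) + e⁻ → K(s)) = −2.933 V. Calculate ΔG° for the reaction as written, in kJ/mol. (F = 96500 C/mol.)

−742 kJ/mol

In the reaction as written Pd²⁺(aq) is reduced, so the Pd²⁺/Pd couple is the cathode and K⁺/K is the anode.
E°cell = +0.912 − (−2.933) = +3.845 V; balancing electrons gives n = 2.
ΔG° = −nFE°cell = −(2)(96500)(+3.845) J/mol = −742 kJ/mol.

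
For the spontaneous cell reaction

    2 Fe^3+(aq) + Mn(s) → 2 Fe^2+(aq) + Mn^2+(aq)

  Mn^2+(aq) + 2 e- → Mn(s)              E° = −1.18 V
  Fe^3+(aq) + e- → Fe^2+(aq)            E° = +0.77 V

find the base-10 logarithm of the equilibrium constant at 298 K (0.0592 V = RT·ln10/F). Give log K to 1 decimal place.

The Fe³⁺/Fe²⁺ couple is reduced (cathode); E°cell = +0.77 − (−1.18) = +1.95 V with n = 2.
At equilibrium E = 0, so log K = nE°cell / 0.0592 = (2)(+1.95) / 0.0592 = 65.9.

log K = 65.9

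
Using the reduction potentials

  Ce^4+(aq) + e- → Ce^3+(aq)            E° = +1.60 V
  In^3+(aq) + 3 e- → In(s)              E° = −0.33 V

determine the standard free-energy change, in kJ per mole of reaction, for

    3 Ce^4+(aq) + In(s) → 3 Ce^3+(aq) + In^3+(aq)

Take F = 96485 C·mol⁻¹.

In the reaction as written Ce^4+(aq) is reduced, so the Ce⁴⁺/Ce³⁺ couple is the cathode and In³⁺/In is the anode.
E°cell = +1.60 − (−0.33) = +1.93 V; balancing electrons gives n = 3.
ΔG° = −nFE°cell = −(3)(96485)(+1.93) J/mol = −559 kJ/mol.

−559 kJ/mol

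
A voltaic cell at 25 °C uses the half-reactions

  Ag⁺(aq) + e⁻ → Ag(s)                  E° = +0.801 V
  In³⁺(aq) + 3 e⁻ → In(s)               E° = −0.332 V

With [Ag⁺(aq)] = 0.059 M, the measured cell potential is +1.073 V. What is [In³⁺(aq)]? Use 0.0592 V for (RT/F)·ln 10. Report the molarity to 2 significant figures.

0.23 M

Ag⁺/Ag is the cathode (higher E°); E°cell = +0.801 − (−0.332) = +1.133 V with n = 3.
Since E = E° − (0.0592/n)·log Q, log Q = n(E° − E)/0.0592 = 3.041.
The balanced reaction is 3 Ag⁺(aq) + In(s) → 3 Ag(s) + In³⁺(aq), so Q = [In³⁺(aq)] / [Ag⁺(aq)]^3.
Solving for the unknown gives log [In³⁺(aq)] = −0.646, so [In³⁺(aq)] ≈ 0.23 M.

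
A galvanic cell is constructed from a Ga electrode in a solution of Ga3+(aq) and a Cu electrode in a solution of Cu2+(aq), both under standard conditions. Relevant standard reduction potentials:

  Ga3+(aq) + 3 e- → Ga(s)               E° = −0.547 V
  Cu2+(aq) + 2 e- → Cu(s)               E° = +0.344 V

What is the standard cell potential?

+0.891 V

The Cu²⁺/Cu couple has the higher E°, so Cu ion is reduced (cathode) and Ga is oxidized (anode).
E°cell = E°(cathode) − E°(anode) = +0.344 − (−0.547) = +0.891 V.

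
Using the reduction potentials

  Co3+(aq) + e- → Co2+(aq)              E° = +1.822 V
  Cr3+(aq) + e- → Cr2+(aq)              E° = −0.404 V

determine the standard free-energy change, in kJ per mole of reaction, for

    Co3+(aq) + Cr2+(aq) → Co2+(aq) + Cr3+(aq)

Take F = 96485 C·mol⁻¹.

In the reaction as written Co3+(aq) is reduced, so the Co³⁺/Co²⁺ couple is the cathode and Cr³⁺/Cr²⁺ is the anode.
E°cell = +1.822 − (−0.404) = +2.226 V; balancing electrons gives n = 1.
ΔG° = −nFE°cell = −(1)(96485)(+2.226) J/mol = −215 kJ/mol.

−215 kJ/mol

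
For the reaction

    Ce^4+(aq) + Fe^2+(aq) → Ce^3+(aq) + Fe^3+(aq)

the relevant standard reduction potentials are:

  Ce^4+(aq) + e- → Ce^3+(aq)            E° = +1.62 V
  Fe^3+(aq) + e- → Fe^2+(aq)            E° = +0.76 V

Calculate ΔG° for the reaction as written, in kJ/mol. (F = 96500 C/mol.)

In the reaction as written Ce^4+(aq) is reduced, so the Ce⁴⁺/Ce³⁺ couple is the cathode and Fe³⁺/Fe²⁺ is the anode.
E°cell = +1.62 − (+0.76) = +0.86 V; balancing electrons gives n = 1.
ΔG° = −nFE°cell = −(1)(96500)(+0.86) J/mol = −83.0 kJ/mol.

−83.0 kJ/mol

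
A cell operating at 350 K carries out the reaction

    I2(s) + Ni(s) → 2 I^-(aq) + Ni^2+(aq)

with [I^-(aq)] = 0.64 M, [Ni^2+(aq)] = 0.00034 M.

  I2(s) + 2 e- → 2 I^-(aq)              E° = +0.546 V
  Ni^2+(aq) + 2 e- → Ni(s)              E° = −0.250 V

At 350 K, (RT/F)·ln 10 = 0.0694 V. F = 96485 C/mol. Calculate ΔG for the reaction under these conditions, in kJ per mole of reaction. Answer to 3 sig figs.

With I₂/I⁻ reduced at the cathode, E°cell = +0.546 − (−0.250) = +0.796 V and n = 2.
Here Q = [I^-(aq)]^2·[Ni^2+(aq)] = 0.000139 (log Q = −3.856), giving E = +0.796 − (0.0694/2)·(−3.856) = +0.9298 V.
ΔG = −nFE = −(2)(96485)(+0.9298) J/mol = −179 kJ/mol.

−179 kJ/mol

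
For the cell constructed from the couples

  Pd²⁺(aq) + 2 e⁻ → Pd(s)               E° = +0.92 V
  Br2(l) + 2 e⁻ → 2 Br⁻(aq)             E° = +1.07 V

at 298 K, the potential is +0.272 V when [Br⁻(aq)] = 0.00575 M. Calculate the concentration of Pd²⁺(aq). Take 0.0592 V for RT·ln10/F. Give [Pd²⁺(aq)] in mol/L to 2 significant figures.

With Br₂/Br⁻ at the cathode and Pd²⁺/Pd at the anode, E°cell = +1.07 − (+0.92) = +0.15 V (n = 2).
Rearranging E = E° − (0.0592/n)·log Q gives log Q = 2(+0.15 − (+0.272))/0.0592 = −4.122.
The balanced reaction is Br2(l) + Pd(s) → 2 Br⁻(aq) + Pd²⁺(aq), so Q = [Br⁻(aq)]^2·[Pd²⁺(aq)].
Solving for the unknown gives log [Pd²⁺(aq)] = 0.359, so [Pd²⁺(aq)] ≈ 2.3 M.

2.3 M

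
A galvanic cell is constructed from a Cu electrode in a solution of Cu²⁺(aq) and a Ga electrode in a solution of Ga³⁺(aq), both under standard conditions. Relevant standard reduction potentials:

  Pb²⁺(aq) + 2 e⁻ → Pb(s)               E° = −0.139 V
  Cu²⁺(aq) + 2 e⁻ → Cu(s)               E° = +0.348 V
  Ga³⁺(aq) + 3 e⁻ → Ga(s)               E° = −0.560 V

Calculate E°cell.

+0.908 V

Of the two couples in this cell, the one with the more positive reduction potential is reduced at the cathode: here that is Cu²⁺/Cu (+0.348 V); Ga³⁺/Ga (−0.560 V) is the anode.
E°cell = E°(cathode) − E°(anode) = +0.348 − (−0.560) = +0.908 V.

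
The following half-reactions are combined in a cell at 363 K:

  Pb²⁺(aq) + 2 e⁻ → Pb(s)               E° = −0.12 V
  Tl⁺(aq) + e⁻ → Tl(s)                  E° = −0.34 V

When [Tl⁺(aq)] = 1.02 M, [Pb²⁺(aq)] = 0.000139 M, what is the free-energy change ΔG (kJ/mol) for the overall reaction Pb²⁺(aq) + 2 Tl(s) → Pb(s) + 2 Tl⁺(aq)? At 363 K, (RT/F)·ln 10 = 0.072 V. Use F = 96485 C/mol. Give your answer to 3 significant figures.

−15.5 kJ/mol

With Pb²⁺/Pb reduced at the cathode, E°cell = −0.12 − (−0.34) = +0.22 V and n = 2.
The reaction quotient is [Tl⁺(aq)]^2 / [Pb²⁺(aq)] = 7.48×10^3; by Nernst, E = +0.22 − (0.072/2)(3.874) = +0.0805 V.
ΔG = −nFE = −(2)(96485)(+0.0805) J/mol = −15.5 kJ/mol.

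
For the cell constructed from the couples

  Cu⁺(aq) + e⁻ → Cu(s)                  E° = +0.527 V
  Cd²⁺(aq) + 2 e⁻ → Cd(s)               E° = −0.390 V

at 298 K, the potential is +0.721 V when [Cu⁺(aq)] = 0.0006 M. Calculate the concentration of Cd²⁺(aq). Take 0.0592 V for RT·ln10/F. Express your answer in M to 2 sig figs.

1.5 M

With Cu⁺/Cu at the cathode and Cd²⁺/Cd at the anode, E°cell = +0.527 − (−0.390) = +0.917 V (n = 2).
Rearranging E = E° − (0.0592/n)·log Q gives log Q = 2(+0.917 − (+0.721))/0.0592 = 6.622.
Balancing electrons gives 2 Cu⁺(aq) + Cd(s) → 2 Cu(s) + Cd²⁺(aq); thus Q = [Cd²⁺(aq)] / [Cu⁺(aq)]^2.
Isolating [Cd²⁺(aq)] in Q = 10^{6.622} yields log [Cd²⁺(aq)] = 0.178, i.e. 1.5 M.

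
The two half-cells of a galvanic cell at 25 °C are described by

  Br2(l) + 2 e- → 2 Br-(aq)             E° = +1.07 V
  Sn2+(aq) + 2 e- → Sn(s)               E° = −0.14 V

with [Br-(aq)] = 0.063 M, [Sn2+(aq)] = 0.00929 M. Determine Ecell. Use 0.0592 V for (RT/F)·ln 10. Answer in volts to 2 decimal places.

Since E°(Br₂/Br⁻) > E°(Sn²⁺/Sn), Br₂/Br⁻ serves as the cathode.
E°cell = E°cat − E°an = +1.07 − (−0.14) = +1.21 V; n = 2.
The balanced reaction is Br2(l) + Sn(s) → 2 Br-(aq) + Sn2+(aq), so Q = [Br-(aq)]^2·[Sn2+(aq)] = 3.69×10^−5 and log Q = −4.433.
By the Nernst equation, E = +1.21 − (0.0592/2)·(−4.433) = +1.34 V.

+1.34 V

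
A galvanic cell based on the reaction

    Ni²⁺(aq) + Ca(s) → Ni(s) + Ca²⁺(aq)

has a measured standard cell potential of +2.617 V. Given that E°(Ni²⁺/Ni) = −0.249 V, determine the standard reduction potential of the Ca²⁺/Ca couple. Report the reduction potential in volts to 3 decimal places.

In the reaction as written the Ni²⁺/Ni couple is reduced (cathode) and Ca²⁺/Ca is oxidized (anode), so E°cell = E°(Ni²⁺/Ni) − E°(Ca²⁺/Ca).
E°(Ca²⁺/Ca) = E°(cathode) − E°cell = −0.249 − (+2.617) = −2.866 V.

−2.866 V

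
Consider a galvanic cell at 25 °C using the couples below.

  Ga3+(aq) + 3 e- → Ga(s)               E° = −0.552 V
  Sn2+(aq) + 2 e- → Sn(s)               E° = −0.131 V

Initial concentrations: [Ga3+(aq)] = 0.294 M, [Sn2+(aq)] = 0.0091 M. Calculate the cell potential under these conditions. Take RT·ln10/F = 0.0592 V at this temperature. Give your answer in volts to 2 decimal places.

Sn²⁺/Sn is reduced (cathode, E° = −0.131 V) and Ga³⁺/Ga is oxidized (anode).
E°cell = E°cat − E°an = −0.131 − (−0.552) = +0.421 V; n = 6.
For the overall reaction 3 Sn2+(aq) + 2 Ga(s) → 3 Sn(s) + 2 Ga3+(aq), Q = [Ga3+(aq)]^2 / [Sn2+(aq)]^3 = 1.15×10^5, giving log Q = 5.060.
E = E° − (0.0592/n)·log Q = +0.421 − (0.0592/6)(5.060) = +0.37 V.

+0.37 V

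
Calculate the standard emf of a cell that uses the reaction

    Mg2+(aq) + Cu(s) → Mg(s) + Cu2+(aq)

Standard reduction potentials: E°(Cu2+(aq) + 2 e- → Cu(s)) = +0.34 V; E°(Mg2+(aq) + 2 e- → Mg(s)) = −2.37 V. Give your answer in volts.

−2.71 V

Mg2+(aq) gains electrons, so the Mg²⁺/Mg couple is the cathode; the Cu²⁺/Cu couple is the anode.
E°cell = E°(cathode) − E°(anode) = −2.37 − (+0.34) = −2.71 V.
The negative E°cell means the reaction is non-spontaneous in the direction written.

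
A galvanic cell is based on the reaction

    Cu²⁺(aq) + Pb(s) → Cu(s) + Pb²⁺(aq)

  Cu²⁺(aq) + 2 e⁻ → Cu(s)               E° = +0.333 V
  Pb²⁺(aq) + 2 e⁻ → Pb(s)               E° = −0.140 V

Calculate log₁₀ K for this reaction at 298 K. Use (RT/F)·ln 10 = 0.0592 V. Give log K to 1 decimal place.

The Cu²⁺/Cu couple is reduced (cathode); E°cell = +0.333 − (−0.140) = +0.473 V with n = 2.
At equilibrium E = 0, so log K = nE°cell / 0.0592 = (2)(+0.473) / 0.0592 = 16.0.

log K = 16.0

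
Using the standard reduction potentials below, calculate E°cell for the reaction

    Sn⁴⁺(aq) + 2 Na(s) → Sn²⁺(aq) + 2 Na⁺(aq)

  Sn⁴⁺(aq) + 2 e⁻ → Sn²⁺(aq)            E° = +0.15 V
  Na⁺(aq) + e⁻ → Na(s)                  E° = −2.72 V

+2.87 V

In the reaction as written, Sn⁴⁺(aq) is reduced (cathode) and Na⁺(aq) is produced by oxidation at the anode.
E°cell = E°(cathode) − E°(anode) = +0.15 − (−2.72) = +2.87 V.
The positive value indicates the reaction is spontaneous as written.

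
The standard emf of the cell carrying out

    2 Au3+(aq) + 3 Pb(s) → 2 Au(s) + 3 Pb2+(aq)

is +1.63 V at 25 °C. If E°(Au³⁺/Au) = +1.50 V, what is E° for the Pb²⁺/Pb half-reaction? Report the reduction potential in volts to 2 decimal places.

In the reaction as written the Au³⁺/Au couple is reduced (cathode) and Pb²⁺/Pb is oxidized (anode), so E°cell = E°(Au³⁺/Au) − E°(Pb²⁺/Pb).
E°(Pb²⁺/Pb) = E°(cathode) − E°cell = +1.50 − (+1.63) = −0.13 V.

−0.13 V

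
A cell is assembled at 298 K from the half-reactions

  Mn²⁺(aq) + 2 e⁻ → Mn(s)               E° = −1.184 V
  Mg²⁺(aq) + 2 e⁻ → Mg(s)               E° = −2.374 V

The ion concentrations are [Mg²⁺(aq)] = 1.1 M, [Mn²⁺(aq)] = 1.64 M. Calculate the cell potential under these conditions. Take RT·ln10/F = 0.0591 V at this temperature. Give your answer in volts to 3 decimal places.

+1.195 V

Since E°(Mn²⁺/Mn) > E°(Mg²⁺/Mg), Mn²⁺/Mn serves as the cathode.
E°cell = E°cat − E°an = −1.184 − (−2.374) = +1.190 V; n = 2.
Balancing gives Mn²⁺(aq) + Mg(s) → Mn(s) + Mg²⁺(aq); hence Q = [Mg²⁺(aq)] / [Mn²⁺(aq)] = 0.671 (log Q = −0.173).
E = E° − (0.0591/n)·log Q = +1.190 − (0.0591/2)(−0.173) = +1.195 V.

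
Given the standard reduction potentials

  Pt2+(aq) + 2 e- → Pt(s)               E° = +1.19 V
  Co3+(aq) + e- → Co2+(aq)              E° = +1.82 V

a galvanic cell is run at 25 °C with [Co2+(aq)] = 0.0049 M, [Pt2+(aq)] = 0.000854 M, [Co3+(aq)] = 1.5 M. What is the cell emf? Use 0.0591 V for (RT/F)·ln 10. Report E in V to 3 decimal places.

+0.868 V

The Co³⁺/Co²⁺ couple has the more positive E°, so it is the cathode; Pt²⁺/Pt is the anode.
E°cell = E°cat − E°an = +1.82 − (+1.19) = +0.63 V; n = 2.
The balanced reaction is 2 Co3+(aq) + Pt(s) → 2 Co2+(aq) + Pt2+(aq), so Q = ([Co2+(aq)]^2·[Pt2+(aq)]) / [Co3+(aq)]^2 = 9.11×10^−9 and log Q = −8.040.
By the Nernst equation, E = +0.63 − (0.0591/2)·(−8.040) = +0.868 V.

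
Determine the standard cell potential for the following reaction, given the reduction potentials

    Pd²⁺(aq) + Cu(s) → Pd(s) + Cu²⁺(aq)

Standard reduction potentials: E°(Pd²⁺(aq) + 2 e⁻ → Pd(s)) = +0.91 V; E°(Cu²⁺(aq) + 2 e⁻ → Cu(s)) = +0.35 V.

In the reaction as written, Pd²⁺(aq) is reduced (cathode) and Cu²⁺(aq) is produced by oxidation at the anode.
E°cell = E°(cathode) − E°(anode) = +0.91 − (+0.35) = +0.56 V.
The positive value indicates the reaction is spontaneous as written.

+0.56 V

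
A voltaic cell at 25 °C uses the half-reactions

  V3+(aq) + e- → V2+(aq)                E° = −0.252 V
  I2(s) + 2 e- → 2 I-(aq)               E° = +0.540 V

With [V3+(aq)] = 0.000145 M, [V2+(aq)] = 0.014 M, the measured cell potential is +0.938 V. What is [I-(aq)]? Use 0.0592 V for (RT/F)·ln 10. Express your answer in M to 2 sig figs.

0.33 M

With I₂/I⁻ at the cathode and V³⁺/V²⁺ at the anode, E°cell = +0.540 − (−0.252) = +0.792 V (n = 2).
From the Nernst equation, log Q = n(E° − E)/0.0592 = 2·(+0.792 − (+0.938))/0.0592 = −4.932.
For I2(s) + 2 V2+(aq) → 2 I-(aq) + 2 V3+(aq), the reaction quotient is Q = ([I-(aq)]^2·[V3+(aq)]^2) / [V2+(aq)]^2.
Solving for the unknown gives log [I-(aq)] = −0.481, so [I-(aq)] ≈ 0.33 M.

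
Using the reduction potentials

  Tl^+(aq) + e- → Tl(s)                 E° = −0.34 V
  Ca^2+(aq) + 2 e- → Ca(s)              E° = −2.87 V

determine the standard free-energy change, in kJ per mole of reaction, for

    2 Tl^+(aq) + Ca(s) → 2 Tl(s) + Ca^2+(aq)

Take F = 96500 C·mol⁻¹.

In the reaction as written Tl^+(aq) is reduced, so the Tl⁺/Tl couple is the cathode and Ca²⁺/Ca is the anode.
E°cell = −0.34 − (−2.87) = +2.53 V; balancing electrons gives n = 2.
ΔG° = −nFE°cell = −(2)(96500)(+2.53) J/mol = −488 kJ/mol.

−488 kJ/mol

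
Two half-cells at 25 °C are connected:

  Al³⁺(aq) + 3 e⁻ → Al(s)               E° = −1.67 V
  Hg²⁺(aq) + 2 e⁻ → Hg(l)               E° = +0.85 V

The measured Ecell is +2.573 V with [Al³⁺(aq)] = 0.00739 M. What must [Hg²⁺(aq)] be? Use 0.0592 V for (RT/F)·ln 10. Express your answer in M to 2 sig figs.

The Hg²⁺/Hg couple has the larger reduction potential, so it is the cathode: E°cell = +0.85 − (−1.67) = +2.52 V and n = 6.
Since E = E° − (0.0592/n)·log Q, log Q = n(E° − E)/0.0592 = −5.372.
For 3 Hg²⁺(aq) + 2 Al(s) → 3 Hg(l) + 2 Al³⁺(aq), the reaction quotient is Q = [Al³⁺(aq)]^2 / [Hg²⁺(aq)]^3.
Isolating [Hg²⁺(aq)] in Q = 10^{−5.372} yields log [Hg²⁺(aq)] = 0.370, i.e. 2.3 M.

2.3 M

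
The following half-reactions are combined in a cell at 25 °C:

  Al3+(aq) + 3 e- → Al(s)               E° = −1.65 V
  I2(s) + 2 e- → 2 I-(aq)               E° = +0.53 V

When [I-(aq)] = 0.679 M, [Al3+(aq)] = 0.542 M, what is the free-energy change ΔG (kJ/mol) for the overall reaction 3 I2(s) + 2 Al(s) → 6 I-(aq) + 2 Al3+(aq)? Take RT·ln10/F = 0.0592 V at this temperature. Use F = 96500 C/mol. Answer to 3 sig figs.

−1270 kJ/mol

The standard cell potential is +0.53 − (−1.65) = +2.18 V, with n = 6 electrons in the balanced equation.
Q = [I-(aq)]^6·[Al3+(aq)]^2 = 0.0288, so log Q = −1.541 and E = +2.18 − (0.0592/6)(−1.541) = +2.1952 V.
ΔG = −nFE = −(6)(96500)(+2.1952) J/mol = −1270 kJ/mol.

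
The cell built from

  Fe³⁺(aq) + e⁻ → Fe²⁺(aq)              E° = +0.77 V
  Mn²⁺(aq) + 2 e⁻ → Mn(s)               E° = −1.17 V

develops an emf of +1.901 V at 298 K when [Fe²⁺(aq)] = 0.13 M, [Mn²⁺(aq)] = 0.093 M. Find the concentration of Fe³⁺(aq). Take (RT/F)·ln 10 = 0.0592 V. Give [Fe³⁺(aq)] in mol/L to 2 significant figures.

0.0087 M

Fe³⁺/Fe²⁺ is the cathode (higher E°); E°cell = +0.77 − (−1.17) = +1.94 V with n = 2.
Rearranging E = E° − (0.0592/n)·log Q gives log Q = 2(+1.94 − (+1.901))/0.0592 = 1.318.
The balanced reaction is 2 Fe³⁺(aq) + Mn(s) → 2 Fe²⁺(aq) + Mn²⁺(aq), so Q = ([Fe²⁺(aq)]^2·[Mn²⁺(aq)]) / [Fe³⁺(aq)]^2.
Solving for the unknown gives log [Fe³⁺(aq)] = −2.061, so [Fe³⁺(aq)] ≈ 0.0087 M.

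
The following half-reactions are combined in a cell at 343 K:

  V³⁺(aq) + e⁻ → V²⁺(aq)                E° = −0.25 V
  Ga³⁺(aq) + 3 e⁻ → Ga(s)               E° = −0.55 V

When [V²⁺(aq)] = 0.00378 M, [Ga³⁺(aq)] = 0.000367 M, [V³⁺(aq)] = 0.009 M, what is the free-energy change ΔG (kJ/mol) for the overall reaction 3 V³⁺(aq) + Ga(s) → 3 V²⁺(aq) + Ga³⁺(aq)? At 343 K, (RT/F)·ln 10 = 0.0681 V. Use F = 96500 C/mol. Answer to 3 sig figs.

−117 kJ/mol

The standard cell potential is −0.25 − (−0.55) = +0.30 V, with n = 3 electrons in the balanced equation.
Here Q = ([V²⁺(aq)]^3·[Ga³⁺(aq)]) / [V³⁺(aq)]^3 = 2.72×10^−5 (log Q = −4.566), giving E = +0.30 − (0.0681/3)·(−4.566) = +0.4036 V.
Then ΔG = −nFE = −3 × 96500 × +0.4036 J/mol = −117 kJ/mol.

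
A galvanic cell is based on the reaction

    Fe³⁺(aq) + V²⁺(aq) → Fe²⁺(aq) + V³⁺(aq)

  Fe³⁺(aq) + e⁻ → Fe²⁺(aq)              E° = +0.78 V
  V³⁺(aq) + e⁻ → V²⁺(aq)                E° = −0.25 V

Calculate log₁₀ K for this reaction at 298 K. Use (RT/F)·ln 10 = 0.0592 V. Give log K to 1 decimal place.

log K = 17.4

The Fe³⁺/Fe²⁺ couple is reduced (cathode); E°cell = +0.78 − (−0.25) = +1.03 V with n = 1.
At equilibrium E = 0, so log K = nE°cell / 0.0592 = (1)(+1.03) / 0.0592 = 17.4.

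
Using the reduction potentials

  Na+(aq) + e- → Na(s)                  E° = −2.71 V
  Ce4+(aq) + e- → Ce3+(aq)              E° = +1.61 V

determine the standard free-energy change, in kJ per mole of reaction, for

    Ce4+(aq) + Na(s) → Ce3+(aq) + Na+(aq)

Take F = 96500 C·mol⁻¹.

In the reaction as written Ce4+(aq) is reduced, so the Ce⁴⁺/Ce³⁺ couple is the cathode and Na⁺/Na is the anode.
E°cell = +1.61 − (−2.71) = +4.32 V; balancing electrons gives n = 1.
ΔG° = −nFE°cell = −(1)(96500)(+4.32) J/mol = −417 kJ/mol.

−417 kJ/mol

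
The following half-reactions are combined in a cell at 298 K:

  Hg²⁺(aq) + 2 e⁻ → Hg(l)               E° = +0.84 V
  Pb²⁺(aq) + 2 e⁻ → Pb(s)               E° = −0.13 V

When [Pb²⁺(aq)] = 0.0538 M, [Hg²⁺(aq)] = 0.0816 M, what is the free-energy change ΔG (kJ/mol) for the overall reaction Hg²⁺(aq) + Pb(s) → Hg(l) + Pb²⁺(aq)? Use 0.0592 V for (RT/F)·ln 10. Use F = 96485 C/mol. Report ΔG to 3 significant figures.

−188 kJ/mol

With Hg²⁺/Hg reduced at the cathode, E°cell = +0.84 − (−0.13) = +0.97 V and n = 2.
Here Q = [Pb²⁺(aq)] / [Hg²⁺(aq)] = 0.659 (log Q = −0.181), giving E = +0.97 − (0.0592/2)·(−0.181) = +0.9754 V.
Then ΔG = −nFE = −2 × 96485 × +0.9754 J/mol = −188 kJ/mol.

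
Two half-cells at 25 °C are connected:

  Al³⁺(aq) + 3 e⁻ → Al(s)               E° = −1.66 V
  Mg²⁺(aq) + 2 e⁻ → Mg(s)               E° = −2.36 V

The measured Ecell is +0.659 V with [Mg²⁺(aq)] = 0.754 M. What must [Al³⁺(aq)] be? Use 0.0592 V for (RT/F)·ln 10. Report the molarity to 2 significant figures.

Al³⁺/Al is the cathode (higher E°); E°cell = −1.66 − (−2.36) = +0.70 V with n = 6.
Since E = E° − (0.0592/n)·log Q, log Q = n(E° − E)/0.0592 = 4.155.
The balanced reaction is 2 Al³⁺(aq) + 3 Mg(s) → 2 Al(s) + 3 Mg²⁺(aq), so Q = [Mg²⁺(aq)]^3 / [Al³⁺(aq)]^2.
Isolating [Al³⁺(aq)] in Q = 10^{4.155} yields log [Al³⁺(aq)] = −2.261, i.e. 0.0055 M.

0.0055 M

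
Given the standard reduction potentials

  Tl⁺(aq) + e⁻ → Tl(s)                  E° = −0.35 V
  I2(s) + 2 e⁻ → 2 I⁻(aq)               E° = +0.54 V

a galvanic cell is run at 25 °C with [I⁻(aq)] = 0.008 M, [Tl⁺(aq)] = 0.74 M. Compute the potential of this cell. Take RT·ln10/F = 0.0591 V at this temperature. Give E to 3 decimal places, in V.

+1.022 V

Since E°(I₂/I⁻) > E°(Tl⁺/Tl), I₂/I⁻ serves as the cathode.
The standard potential is +0.54 − (−0.35) = +0.89 V and the balanced reaction transfers n = 2 electrons.
For the overall reaction I2(s) + 2 Tl(s) → 2 I⁻(aq) + 2 Tl⁺(aq), Q = [I⁻(aq)]^2·[Tl⁺(aq)]^2 = 3.5×10^−5, giving log Q = −4.455.
E = E° − (0.0591/n)·log Q = +0.89 − (0.0591/2)(−4.455) = +1.022 V.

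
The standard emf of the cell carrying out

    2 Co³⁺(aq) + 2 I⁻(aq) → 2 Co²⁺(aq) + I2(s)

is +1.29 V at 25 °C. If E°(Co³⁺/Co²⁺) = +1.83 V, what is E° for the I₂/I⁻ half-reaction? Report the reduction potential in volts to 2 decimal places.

+0.54 V

In the reaction as written the Co³⁺/Co²⁺ couple is reduced (cathode) and I₂/I⁻ is oxidized (anode), so E°cell = E°(Co³⁺/Co²⁺) − E°(I₂/I⁻).
E°(I₂/I⁻) = E°(cathode) − E°cell = +1.83 − (+1.29) = +0.54 V.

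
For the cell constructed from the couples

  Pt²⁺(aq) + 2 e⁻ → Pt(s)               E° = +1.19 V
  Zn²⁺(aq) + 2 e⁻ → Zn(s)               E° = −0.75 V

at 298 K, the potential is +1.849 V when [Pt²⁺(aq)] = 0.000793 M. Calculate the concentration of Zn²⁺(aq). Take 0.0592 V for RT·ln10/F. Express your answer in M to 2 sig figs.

With Pt²⁺/Pt at the cathode and Zn²⁺/Zn at the anode, E°cell = +1.19 − (−0.75) = +1.94 V (n = 2).
From the Nernst equation, log Q = n(E° − E)/0.0592 = 2·(+1.94 − (+1.849))/0.0592 = 3.074.
The balanced reaction is Pt²⁺(aq) + Zn(s) → Pt(s) + Zn²⁺(aq), so Q = [Zn²⁺(aq)] / [Pt²⁺(aq)].
Isolating [Zn²⁺(aq)] in Q = 10^{3.074} yields log [Zn²⁺(aq)] = −0.027, i.e. 0.94 M.

0.94 M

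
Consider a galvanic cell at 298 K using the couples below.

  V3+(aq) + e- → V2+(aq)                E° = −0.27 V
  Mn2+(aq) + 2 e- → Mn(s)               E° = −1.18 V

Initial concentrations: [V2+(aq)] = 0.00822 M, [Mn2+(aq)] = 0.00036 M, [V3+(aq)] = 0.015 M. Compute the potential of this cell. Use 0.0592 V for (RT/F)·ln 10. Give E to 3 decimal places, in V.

+1.027 V

V³⁺/V²⁺ is reduced (cathode, E° = −0.27 V) and Mn²⁺/Mn is oxidized (anode).
The standard potential is −0.27 − (−1.18) = +0.91 V and the balanced reaction transfers n = 2 electrons.
The balanced reaction is 2 V3+(aq) + Mn(s) → 2 V2+(aq) + Mn2+(aq), so Q = ([V2+(aq)]^2·[Mn2+(aq)]) / [V3+(aq)]^2 = 0.000108 and log Q = −3.966.
Applying E = E° − (RT ln10/nF)·log Q gives +0.91 − (0.0592/2)(−3.966) = +1.027 V.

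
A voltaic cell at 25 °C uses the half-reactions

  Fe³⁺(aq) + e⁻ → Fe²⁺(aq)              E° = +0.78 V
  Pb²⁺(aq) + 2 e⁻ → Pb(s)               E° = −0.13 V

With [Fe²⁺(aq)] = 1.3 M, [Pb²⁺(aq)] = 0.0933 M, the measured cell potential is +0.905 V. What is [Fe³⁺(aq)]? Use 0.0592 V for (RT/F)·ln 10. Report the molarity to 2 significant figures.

0.33 M

The Fe³⁺/Fe²⁺ couple has the larger reduction potential, so it is the cathode: E°cell = +0.78 − (−0.13) = +0.91 V and n = 2.
From the Nernst equation, log Q = n(E° − E)/0.0592 = 2·(+0.91 − (+0.905))/0.0592 = 0.169.
The balanced reaction is 2 Fe³⁺(aq) + Pb(s) → 2 Fe²⁺(aq) + Pb²⁺(aq), so Q = ([Fe²⁺(aq)]^2·[Pb²⁺(aq)]) / [Fe³⁺(aq)]^2.
Substituting the known concentrations and solving, log [Fe³⁺(aq)] = −0.486 and [Fe³⁺(aq)] = 0.33 M.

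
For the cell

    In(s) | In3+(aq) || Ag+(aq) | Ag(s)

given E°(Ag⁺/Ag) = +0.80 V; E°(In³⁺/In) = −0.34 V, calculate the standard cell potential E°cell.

+1.14 V

By convention the left-hand electrode in cell notation is the anode (oxidation) and the right-hand electrode is the cathode (reduction).
E°cell = E°(right) − E°(left) = +0.80 − (−0.34) = +1.14 V.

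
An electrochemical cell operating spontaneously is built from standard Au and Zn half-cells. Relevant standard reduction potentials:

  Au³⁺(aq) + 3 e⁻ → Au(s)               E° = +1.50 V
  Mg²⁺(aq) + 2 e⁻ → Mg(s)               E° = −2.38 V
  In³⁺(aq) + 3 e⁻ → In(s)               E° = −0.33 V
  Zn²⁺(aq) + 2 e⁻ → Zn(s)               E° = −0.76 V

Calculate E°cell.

+2.26 V

The Au³⁺/Au couple has the higher E°, so Au ion is reduced (cathode) and Zn is oxidized (anode).
E°cell = E°(cathode) − E°(anode) = +1.50 − (−0.76) = +2.26 V.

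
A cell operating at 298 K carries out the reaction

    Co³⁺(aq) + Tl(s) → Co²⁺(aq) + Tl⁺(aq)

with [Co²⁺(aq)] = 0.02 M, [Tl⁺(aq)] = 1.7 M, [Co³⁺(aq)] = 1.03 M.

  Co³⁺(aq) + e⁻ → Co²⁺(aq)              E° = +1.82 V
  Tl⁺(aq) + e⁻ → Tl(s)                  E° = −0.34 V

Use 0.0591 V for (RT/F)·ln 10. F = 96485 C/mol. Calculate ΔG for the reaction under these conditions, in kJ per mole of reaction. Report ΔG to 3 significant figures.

The standard cell potential is +1.82 − (−0.34) = +2.16 V, with n = 1 electron in the balanced equation.
The reaction quotient is ([Co²⁺(aq)]·[Tl⁺(aq)]) / [Co³⁺(aq)] = 0.033; by Nernst, E = +2.16 − (0.0591/1)(−1.481) = +2.2475 V.
ΔG = −nFE = −(1)(96485)(+2.2475) J/mol = −217 kJ/mol.

−217 kJ/mol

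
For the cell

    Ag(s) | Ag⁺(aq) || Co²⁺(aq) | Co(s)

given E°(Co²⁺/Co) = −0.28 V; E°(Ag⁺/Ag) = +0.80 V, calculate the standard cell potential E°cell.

By convention the left-hand electrode in cell notation is the anode (oxidation) and the right-hand electrode is the cathode (reduction).
E°cell = E°(right) − E°(left) = −0.28 − (+0.80) = −1.08 V.
The negative sign shows that, as written, the cell would require an external voltage to drive the reaction.

−1.08 V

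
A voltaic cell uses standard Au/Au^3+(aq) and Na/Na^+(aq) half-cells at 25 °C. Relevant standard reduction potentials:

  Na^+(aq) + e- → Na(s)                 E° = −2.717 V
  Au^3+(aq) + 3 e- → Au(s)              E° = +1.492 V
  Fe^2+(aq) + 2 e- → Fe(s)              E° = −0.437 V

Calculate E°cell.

The Au³⁺/Au couple has the higher E°, so Au ion is reduced (cathode) and Na is oxidized (anode).
E°cell = E°(cathode) − E°(anode) = +1.492 − (−2.717) = +4.209 V.

+4.209 V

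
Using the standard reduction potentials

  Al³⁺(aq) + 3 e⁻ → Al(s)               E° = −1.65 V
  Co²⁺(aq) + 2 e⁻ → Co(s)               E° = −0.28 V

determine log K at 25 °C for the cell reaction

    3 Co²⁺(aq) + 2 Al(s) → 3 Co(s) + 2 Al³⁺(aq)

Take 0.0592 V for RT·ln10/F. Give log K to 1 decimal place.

The Co²⁺/Co couple is reduced (cathode); E°cell = −0.28 − (−1.65) = +1.37 V with n = 6.
At equilibrium E = 0, so log K = nE°cell / 0.0592 = (6)(+1.37) / 0.0592 = 138.9.

log K = 138.9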